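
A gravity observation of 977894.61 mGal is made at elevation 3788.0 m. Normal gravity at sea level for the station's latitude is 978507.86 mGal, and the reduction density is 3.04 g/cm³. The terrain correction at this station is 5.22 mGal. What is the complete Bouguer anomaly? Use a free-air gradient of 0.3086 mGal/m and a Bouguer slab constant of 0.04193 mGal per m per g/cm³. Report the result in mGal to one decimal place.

78.1

Free-air correction = 0.3086 × 3788.0 = 1168.98 mGal
Free-air anomaly = 977894.61 − 978507.86 + (1168.98) = 555.73 mGal
Bouguer slab correction = 0.04193 × 3.04 × 3788.0 = 482.85 mGal
Simple Bouguer anomaly = 555.73 − (482.85) = 72.88 mGal
Complete Bouguer anomaly = 72.88 + 5.22 = 78.10 mGal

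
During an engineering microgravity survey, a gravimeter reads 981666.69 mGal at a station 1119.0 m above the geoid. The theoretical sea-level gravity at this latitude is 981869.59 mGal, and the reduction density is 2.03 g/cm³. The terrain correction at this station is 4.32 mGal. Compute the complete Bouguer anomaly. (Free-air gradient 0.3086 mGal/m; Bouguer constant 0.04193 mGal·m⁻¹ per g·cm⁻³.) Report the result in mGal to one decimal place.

Free-air correction = 0.3086 × 1119.0 = 345.32 mGal
Free-air anomaly = 981666.69 − 981869.59 + (345.32) = 142.42 mGal
Bouguer slab correction = 0.04193 × 2.03 × 1119.0 = 95.25 mGal
Simple Bouguer anomaly = 142.42 − (95.25) = 47.17 mGal
Complete Bouguer anomaly = 47.17 + 4.32 = 51.49 mGal

51.5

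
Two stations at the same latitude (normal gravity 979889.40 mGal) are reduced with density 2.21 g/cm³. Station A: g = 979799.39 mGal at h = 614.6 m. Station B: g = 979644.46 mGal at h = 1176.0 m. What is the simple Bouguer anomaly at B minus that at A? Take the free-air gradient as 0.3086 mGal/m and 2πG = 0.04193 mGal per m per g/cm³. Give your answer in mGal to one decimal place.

Δg_SB(A) = 979799.39 − 979889.40 + 0.3086×614.6 − 0.04193×2.21×614.6 = 42.70 mGal
Δg_SB(B) = 979644.46 − 979889.40 + 0.3086×1176.0 − 0.04193×2.21×1176.0 = 9.00 mGal
Difference = 9.00 − (42.70) = -33.70 mGal

-33.7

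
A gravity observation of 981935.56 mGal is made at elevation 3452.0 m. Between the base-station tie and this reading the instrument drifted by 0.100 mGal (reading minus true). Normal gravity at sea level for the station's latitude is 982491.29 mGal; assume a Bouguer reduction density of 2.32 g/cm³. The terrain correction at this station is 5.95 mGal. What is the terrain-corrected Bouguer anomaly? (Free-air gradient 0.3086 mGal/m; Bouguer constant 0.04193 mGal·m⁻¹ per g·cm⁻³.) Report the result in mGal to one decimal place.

Drift-corrected reading = 981935.56 − (0.100) = 981935.460 mGal
Free-air correction = 0.3086 × 3452.0 = 1065.29 mGal
Free-air anomaly = 981935.460 − 982491.29 + (1065.29) = 509.460 mGal
Bouguer slab correction = 0.04193 × 2.32 × 3452.0 = 335.80 mGal
Simple Bouguer anomaly = 509.460 − (335.80) = 173.660 mGal
Complete Bouguer anomaly = 173.660 + 5.95 = 179.610 mGal

179.6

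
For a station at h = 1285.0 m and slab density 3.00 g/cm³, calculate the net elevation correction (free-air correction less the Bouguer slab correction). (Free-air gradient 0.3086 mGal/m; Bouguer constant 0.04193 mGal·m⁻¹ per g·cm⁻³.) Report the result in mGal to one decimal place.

Combined gradient = 0.3086 − 0.04193 × 3.00 = 0.1828100 mGal/m
Combined elevation correction = 0.1828100 × 1285.0 = 234.9 mGal

234.9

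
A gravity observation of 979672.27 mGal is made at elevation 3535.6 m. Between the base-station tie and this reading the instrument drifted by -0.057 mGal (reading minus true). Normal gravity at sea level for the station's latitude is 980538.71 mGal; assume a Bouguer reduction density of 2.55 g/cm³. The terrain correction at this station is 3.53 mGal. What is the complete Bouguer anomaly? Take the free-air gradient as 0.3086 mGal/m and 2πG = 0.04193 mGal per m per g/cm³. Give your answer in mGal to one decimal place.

-149.8

Drift-corrected reading = 979672.27 − (-0.057) = 979672.327 mGal
Free-air correction = 0.3086 × 3535.6 = 1091.09 mGal
Free-air anomaly = 979672.327 − 980538.71 + (1091.09) = 224.707 mGal
Bouguer slab correction = 0.04193 × 2.55 × 3535.6 = 378.03 mGal
Simple Bouguer anomaly = 224.707 − (378.03) = -153.323 mGal
Complete Bouguer anomaly = -153.323 + 3.53 = -149.793 mGal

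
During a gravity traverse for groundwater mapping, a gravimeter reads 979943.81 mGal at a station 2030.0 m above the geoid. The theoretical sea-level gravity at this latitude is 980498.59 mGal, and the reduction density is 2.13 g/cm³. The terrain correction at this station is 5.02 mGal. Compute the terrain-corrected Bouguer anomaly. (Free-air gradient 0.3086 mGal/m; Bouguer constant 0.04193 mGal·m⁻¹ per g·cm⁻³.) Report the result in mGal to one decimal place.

Free-air correction = 0.3086 × 2030.0 = 626.46 mGal
Free-air anomaly = 979943.81 − 980498.59 + (626.46) = 71.68 mGal
Bouguer slab correction = 0.04193 × 2.13 × 2030.0 = 181.30 mGal
Simple Bouguer anomaly = 71.68 − (181.30) = -109.62 mGal
Complete Bouguer anomaly = -109.62 + 5.02 = -104.60 mGal

-104.6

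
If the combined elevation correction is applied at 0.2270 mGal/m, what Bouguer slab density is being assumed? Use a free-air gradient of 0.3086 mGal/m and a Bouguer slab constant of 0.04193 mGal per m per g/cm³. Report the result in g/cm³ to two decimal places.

0.2270 = 0.3086 − 0.04193 × ρ
ρ = (0.3086 − 0.2270) / 0.04193 = 1.95 g/cm³

1.95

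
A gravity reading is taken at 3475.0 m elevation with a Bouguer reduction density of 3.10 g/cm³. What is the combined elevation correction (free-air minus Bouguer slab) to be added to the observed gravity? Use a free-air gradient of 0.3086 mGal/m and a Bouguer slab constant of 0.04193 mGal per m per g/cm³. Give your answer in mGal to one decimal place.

620.7

Combined gradient = 0.3086 − 0.04193 × 3.10 = 0.1786170 mGal/m
Combined elevation correction = 0.1786170 × 3475.0 = 620.7 mGal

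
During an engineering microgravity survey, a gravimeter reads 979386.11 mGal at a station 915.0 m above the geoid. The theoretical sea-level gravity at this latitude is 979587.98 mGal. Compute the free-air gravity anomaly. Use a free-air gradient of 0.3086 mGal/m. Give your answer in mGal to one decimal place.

Free-air correction = 0.3086 × 915.0 = 282.37 mGal
Free-air anomaly = 979386.11 − 979587.98 + (282.37) = 80.50 mGal

80.5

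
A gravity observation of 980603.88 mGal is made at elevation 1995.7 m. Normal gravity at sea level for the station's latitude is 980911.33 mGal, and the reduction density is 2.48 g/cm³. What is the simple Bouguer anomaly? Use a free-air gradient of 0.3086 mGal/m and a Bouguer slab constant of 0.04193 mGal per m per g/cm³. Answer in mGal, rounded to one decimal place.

100.9

Free-air correction = 0.3086 × 1995.7 = 615.87 mGal
Free-air anomaly = 980603.88 − 980911.33 + (615.87) = 308.42 mGal
Bouguer slab correction = 0.04193 × 2.48 × 1995.7 = 207.53 mGal
Simple Bouguer anomaly = 308.42 − (207.53) = 100.89 mGal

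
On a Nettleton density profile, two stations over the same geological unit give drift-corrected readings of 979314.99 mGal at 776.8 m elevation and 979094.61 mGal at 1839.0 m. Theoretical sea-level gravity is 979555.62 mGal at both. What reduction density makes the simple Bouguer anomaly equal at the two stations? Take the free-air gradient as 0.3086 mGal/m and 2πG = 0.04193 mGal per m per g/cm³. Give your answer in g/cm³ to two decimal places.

Δg_obs = 979094.61 − 979314.99 = -220.38 mGal over Δh = 1839.0 − 776.8 = 1062.2 m
Equal Bouguer anomalies ⇒ Δg_obs + (0.3086 − 0.04193ρ)·Δh = 0
0.3086 − 0.04193ρ = −Δg_obs/Δh = 0.20748
ρ = (0.3086 − 0.20748) / 0.04193 = 2.41 g/cm³

2.41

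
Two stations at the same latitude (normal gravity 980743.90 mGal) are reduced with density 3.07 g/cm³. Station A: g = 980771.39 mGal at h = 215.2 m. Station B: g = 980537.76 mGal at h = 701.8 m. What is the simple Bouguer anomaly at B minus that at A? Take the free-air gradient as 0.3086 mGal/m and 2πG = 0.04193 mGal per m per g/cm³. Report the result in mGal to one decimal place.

Δg_SB(A) = 980771.39 − 980743.90 + 0.3086×215.2 − 0.04193×3.07×215.2 = 66.20 mGal
Δg_SB(B) = 980537.76 − 980743.90 + 0.3086×701.8 − 0.04193×3.07×701.8 = -79.90 mGal
Difference = -79.90 − (66.20) = -146.10 mGal

-146.1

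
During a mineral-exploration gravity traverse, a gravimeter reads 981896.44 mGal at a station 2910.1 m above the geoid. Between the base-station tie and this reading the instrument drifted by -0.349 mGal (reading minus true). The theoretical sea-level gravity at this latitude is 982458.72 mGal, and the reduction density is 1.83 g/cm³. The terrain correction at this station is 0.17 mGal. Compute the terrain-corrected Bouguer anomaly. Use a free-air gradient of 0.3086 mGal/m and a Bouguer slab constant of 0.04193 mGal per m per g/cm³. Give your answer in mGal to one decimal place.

Drift-corrected reading = 981896.44 − (-0.349) = 981896.789 mGal
Free-air correction = 0.3086 × 2910.1 = 898.06 mGal
Free-air anomaly = 981896.789 − 982458.72 + (898.06) = 336.129 mGal
Bouguer slab correction = 0.04193 × 1.83 × 2910.1 = 223.30 mGal
Simple Bouguer anomaly = 336.129 − (223.30) = 112.829 mGal
Complete Bouguer anomaly = 112.829 + 0.17 = 112.999 mGal

113.0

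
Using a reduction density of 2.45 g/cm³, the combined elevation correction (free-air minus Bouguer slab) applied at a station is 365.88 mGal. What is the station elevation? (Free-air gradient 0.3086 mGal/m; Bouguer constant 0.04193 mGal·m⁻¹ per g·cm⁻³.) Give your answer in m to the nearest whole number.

1777

Combined gradient = 0.3086 − 0.04193 × 2.45 = 0.2058715 mGal/m
h = 365.88 / 0.2058715 = 1777.23 m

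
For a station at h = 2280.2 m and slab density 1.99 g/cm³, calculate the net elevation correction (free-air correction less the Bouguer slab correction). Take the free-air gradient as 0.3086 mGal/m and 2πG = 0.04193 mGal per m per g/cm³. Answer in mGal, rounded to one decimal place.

Combined gradient = 0.3086 − 0.04193 × 1.99 = 0.2251593 mGal/m
Combined elevation correction = 0.2251593 × 2280.2 = 513.4 mGal

513.4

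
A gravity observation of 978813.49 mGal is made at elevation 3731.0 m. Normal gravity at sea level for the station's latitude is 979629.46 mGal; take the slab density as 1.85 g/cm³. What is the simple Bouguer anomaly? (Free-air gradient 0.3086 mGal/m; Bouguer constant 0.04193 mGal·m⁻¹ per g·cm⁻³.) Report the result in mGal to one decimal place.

Free-air correction = 0.3086 × 3731.0 = 1151.39 mGal
Free-air anomaly = 978813.49 − 979629.46 + (1151.39) = 335.42 mGal
Bouguer slab correction = 0.04193 × 1.85 × 3731.0 = 289.42 mGal
Simple Bouguer anomaly = 335.42 − (289.42) = 46.00 mGal

46.0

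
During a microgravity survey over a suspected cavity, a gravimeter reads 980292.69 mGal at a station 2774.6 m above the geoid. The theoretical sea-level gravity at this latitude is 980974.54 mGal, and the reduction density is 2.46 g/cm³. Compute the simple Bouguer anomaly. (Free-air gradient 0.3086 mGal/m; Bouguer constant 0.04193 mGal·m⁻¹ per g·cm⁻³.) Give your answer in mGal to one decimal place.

-111.8

Free-air correction = 0.3086 × 2774.6 = 856.24 mGal
Free-air anomaly = 980292.69 − 980974.54 + (856.24) = 174.39 mGal
Bouguer slab correction = 0.04193 × 2.46 × 2774.6 = 286.19 mGal
Simple Bouguer anomaly = 174.39 − (286.19) = -111.80 mGal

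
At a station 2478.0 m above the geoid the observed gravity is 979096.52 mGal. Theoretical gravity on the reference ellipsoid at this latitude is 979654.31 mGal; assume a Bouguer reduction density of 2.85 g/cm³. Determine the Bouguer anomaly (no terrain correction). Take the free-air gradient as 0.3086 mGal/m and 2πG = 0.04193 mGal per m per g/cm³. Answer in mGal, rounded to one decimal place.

-89.2

Free-air correction = 0.3086 × 2478.0 = 764.71 mGal
Free-air anomaly = 979096.52 − 979654.31 + (764.71) = 206.92 mGal
Bouguer slab correction = 0.04193 × 2.85 × 2478.0 = 296.12 mGal
Simple Bouguer anomaly = 206.92 − (296.12) = -89.20 mGal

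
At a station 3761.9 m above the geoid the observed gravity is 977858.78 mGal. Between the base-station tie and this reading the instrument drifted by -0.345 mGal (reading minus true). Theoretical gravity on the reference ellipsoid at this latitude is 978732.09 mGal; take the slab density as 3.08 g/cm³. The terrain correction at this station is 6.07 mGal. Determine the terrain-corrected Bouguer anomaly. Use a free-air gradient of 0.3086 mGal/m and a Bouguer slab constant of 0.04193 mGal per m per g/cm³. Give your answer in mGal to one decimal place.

-191.8

Drift-corrected reading = 977858.78 − (-0.345) = 977859.125 mGal
Free-air correction = 0.3086 × 3761.9 = 1160.92 mGal
Free-air anomaly = 977859.125 − 978732.09 + (1160.92) = 287.955 mGal
Bouguer slab correction = 0.04193 × 3.08 × 3761.9 = 485.83 mGal
Simple Bouguer anomaly = 287.955 − (485.83) = -197.875 mGal
Complete Bouguer anomaly = -197.875 + 6.07 = -191.805 mGal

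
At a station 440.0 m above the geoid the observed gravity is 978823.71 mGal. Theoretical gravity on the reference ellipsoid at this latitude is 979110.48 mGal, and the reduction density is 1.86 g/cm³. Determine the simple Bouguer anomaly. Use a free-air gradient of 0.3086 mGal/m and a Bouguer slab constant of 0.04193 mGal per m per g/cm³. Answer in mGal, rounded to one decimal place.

Free-air correction = 0.3086 × 440.0 = 135.78 mGal
Free-air anomaly = 978823.71 − 979110.48 + (135.78) = -150.99 mGal
Bouguer slab correction = 0.04193 × 1.86 × 440.0 = 34.32 mGal
Simple Bouguer anomaly = -150.99 − (34.32) = -185.31 mGal

-185.3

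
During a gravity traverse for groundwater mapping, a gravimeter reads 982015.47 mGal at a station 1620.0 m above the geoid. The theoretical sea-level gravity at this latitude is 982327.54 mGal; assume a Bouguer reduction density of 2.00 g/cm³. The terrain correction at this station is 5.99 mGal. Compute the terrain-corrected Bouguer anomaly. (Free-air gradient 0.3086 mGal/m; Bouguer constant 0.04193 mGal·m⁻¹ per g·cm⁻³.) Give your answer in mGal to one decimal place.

Free-air correction = 0.3086 × 1620.0 = 499.93 mGal
Free-air anomaly = 982015.47 − 982327.54 + (499.93) = 187.86 mGal
Bouguer slab correction = 0.04193 × 2.00 × 1620.0 = 135.85 mGal
Simple Bouguer anomaly = 187.86 − (135.85) = 52.01 mGal
Complete Bouguer anomaly = 52.01 + 5.99 = 58.00 mGal

58.0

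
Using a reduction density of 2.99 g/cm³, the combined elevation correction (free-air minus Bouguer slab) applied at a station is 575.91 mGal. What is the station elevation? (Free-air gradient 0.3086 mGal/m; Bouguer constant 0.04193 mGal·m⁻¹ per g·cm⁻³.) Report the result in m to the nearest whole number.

Combined gradient = 0.3086 − 0.04193 × 2.99 = 0.1832293 mGal/m
h = 575.91 / 0.1832293 = 3143.11 m

3143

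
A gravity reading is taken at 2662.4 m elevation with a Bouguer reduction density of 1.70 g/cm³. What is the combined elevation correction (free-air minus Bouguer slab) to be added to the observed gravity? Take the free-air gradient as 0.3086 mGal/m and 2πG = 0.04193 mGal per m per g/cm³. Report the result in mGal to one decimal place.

Combined gradient = 0.3086 − 0.04193 × 1.70 = 0.2373190 mGal/m
Combined elevation correction = 0.2373190 × 2662.4 = 631.8 mGal

631.8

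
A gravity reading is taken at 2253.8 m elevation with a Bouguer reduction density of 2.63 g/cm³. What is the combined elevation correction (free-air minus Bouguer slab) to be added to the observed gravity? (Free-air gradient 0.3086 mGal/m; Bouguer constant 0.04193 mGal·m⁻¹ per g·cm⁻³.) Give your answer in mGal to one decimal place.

447.0

Combined gradient = 0.3086 − 0.04193 × 2.63 = 0.1983241 mGal/m
Combined elevation correction = 0.1983241 × 2253.8 = 447.0 mGal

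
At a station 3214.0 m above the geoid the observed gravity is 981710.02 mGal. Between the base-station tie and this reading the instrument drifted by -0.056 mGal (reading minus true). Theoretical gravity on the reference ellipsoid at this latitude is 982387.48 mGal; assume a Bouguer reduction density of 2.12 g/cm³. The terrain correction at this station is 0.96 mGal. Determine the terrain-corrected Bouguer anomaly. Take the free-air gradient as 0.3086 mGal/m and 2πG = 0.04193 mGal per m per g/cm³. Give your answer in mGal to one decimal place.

Drift-corrected reading = 981710.02 − (-0.056) = 981710.076 mGal
Free-air correction = 0.3086 × 3214.0 = 991.84 mGal
Free-air anomaly = 981710.076 − 982387.48 + (991.84) = 314.436 mGal
Bouguer slab correction = 0.04193 × 2.12 × 3214.0 = 285.70 mGal
Simple Bouguer anomaly = 314.436 − (285.70) = 28.736 mGal
Complete Bouguer anomaly = 28.736 + 0.96 = 29.696 mGal

29.7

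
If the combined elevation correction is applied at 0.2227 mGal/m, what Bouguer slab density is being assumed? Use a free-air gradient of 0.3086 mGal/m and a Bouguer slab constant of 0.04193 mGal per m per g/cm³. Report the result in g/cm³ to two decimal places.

2.05

0.2227 = 0.3086 − 0.04193 × ρ
ρ = (0.3086 − 0.2227) / 0.04193 = 2.05 g/cm³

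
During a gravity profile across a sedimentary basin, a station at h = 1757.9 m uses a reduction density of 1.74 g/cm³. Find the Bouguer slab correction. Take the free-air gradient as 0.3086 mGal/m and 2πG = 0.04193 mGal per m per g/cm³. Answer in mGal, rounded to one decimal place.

128.3

Bouguer slab correction = 0.04193 × 1.74 × 1757.9 = 128.3 mGal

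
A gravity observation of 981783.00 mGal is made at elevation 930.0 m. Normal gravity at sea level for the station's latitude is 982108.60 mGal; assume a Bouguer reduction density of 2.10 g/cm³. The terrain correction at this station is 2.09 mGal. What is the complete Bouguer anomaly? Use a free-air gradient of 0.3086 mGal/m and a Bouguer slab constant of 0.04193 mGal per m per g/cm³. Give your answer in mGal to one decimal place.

-118.4

Free-air correction = 0.3086 × 930.0 = 287.00 mGal
Free-air anomaly = 981783.00 − 982108.60 + (287.00) = -38.60 mGal
Bouguer slab correction = 0.04193 × 2.10 × 930.0 = 81.89 mGal
Simple Bouguer anomaly = -38.60 − (81.89) = -120.49 mGal
Complete Bouguer anomaly = -120.49 + 2.09 = -118.40 mGal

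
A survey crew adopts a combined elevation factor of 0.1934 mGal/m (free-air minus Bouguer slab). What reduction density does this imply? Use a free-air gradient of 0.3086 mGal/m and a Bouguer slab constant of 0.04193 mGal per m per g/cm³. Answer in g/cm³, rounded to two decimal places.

0.1934 = 0.3086 − 0.04193 × ρ
ρ = (0.3086 − 0.1934) / 0.04193 = 2.75 g/cm³

2.75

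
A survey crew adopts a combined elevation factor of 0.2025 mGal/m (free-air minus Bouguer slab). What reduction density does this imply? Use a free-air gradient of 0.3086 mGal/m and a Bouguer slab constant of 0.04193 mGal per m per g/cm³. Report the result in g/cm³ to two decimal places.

2.53

0.2025 = 0.3086 − 0.04193 × ρ
ρ = (0.3086 − 0.2025) / 0.04193 = 2.53 g/cm³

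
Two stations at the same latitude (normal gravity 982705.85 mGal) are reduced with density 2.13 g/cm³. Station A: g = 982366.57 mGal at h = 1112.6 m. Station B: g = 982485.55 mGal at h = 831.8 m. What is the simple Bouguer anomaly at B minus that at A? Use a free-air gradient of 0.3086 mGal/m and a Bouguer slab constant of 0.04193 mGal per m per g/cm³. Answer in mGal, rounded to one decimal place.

Δg_SB(A) = 982366.57 − 982705.85 + 0.3086×1112.6 − 0.04193×2.13×1112.6 = -95.30 mGal
Δg_SB(B) = 982485.55 − 982705.85 + 0.3086×831.8 − 0.04193×2.13×831.8 = -37.90 mGal
Difference = -37.90 − (-95.30) = 57.40 mGal

57.4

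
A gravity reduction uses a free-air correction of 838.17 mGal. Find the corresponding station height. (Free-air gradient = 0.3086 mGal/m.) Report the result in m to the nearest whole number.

h = 838.17 / 0.3086 = 2716.04 m

2716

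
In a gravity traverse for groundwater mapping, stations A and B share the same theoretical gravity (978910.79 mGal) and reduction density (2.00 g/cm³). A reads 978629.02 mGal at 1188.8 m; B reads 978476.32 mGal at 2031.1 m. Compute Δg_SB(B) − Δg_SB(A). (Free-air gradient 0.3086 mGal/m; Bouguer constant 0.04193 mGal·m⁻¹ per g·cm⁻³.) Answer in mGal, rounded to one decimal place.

Δg_SB(A) = 978629.02 − 978910.79 + 0.3086×1188.8 − 0.04193×2.00×1188.8 = -14.60 mGal
Δg_SB(B) = 978476.32 − 978910.79 + 0.3086×2031.1 − 0.04193×2.00×2031.1 = 22.00 mGal
Difference = 22.00 − (-14.60) = 36.60 mGal

36.6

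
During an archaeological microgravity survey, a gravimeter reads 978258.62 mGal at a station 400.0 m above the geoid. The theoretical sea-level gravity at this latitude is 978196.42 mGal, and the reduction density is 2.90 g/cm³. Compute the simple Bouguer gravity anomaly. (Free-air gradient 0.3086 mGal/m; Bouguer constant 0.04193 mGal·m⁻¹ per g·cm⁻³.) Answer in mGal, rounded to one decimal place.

137.0

Free-air correction = 0.3086 × 400.0 = 123.44 mGal
Free-air anomaly = 978258.62 − 978196.42 + (123.44) = 185.64 mGal
Bouguer slab correction = 0.04193 × 2.90 × 400.0 = 48.64 mGal
Simple Bouguer anomaly = 185.64 − (48.64) = 137.00 mGal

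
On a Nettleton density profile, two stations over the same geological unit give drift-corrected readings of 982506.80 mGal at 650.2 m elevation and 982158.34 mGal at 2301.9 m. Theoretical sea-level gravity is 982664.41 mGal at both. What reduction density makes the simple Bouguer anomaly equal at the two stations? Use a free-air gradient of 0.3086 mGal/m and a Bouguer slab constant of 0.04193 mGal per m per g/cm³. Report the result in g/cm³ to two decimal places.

2.33

Δg_obs = 982158.34 − 982506.80 = -348.46 mGal over Δh = 2301.9 − 650.2 = 1651.7 m
Equal Bouguer anomalies ⇒ Δg_obs + (0.3086 − 0.04193ρ)·Δh = 0
0.3086 − 0.04193ρ = −Δg_obs/Δh = 0.21097
ρ = (0.3086 − 0.21097) / 0.04193 = 2.33 g/cm³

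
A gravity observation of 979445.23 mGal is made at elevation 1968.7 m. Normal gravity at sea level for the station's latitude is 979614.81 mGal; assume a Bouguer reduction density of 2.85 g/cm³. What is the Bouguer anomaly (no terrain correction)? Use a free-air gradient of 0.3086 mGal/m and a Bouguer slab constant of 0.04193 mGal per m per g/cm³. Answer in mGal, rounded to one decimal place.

202.7

Free-air correction = 0.3086 × 1968.7 = 607.54 mGal
Free-air anomaly = 979445.23 − 979614.81 + (607.54) = 437.96 mGal
Bouguer slab correction = 0.04193 × 2.85 × 1968.7 = 235.26 mGal
Simple Bouguer anomaly = 437.96 − (235.26) = 202.70 mGal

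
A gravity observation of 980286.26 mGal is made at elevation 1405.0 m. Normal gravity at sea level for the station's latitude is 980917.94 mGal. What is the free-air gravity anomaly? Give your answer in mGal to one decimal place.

-198.1

Free-air correction = 0.3086 × 1405.0 = 433.58 mGal
Free-air anomaly = 980286.26 − 980917.94 + (433.58) = -198.10 mGal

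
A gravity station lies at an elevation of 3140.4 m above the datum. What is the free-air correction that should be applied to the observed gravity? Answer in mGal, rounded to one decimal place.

969.1

Free-air correction = 0.3086 × 3140.4 = 969.1 mGal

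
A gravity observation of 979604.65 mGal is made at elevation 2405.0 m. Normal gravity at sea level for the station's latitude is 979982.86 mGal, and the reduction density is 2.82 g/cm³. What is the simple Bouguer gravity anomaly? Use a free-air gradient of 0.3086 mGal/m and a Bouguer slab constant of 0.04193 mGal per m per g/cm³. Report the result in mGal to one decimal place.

79.6

Free-air correction = 0.3086 × 2405.0 = 742.18 mGal
Free-air anomaly = 979604.65 − 979982.86 + (742.18) = 363.97 mGal
Bouguer slab correction = 0.04193 × 2.82 × 2405.0 = 284.37 mGal
Simple Bouguer anomaly = 363.97 − (284.37) = 79.60 mGal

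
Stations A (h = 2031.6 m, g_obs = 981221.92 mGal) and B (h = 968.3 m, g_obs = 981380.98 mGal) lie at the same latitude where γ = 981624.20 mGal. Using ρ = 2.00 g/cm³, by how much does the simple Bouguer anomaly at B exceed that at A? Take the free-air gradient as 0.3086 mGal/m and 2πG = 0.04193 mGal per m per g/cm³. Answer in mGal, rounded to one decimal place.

Δg_SB(A) = 981221.92 − 981624.20 + 0.3086×2031.6 − 0.04193×2.00×2031.6 = 54.30 mGal
Δg_SB(B) = 981380.98 − 981624.20 + 0.3086×968.3 − 0.04193×2.00×968.3 = -25.60 mGal
Difference = -25.60 − (54.30) = -79.90 mGal

-79.9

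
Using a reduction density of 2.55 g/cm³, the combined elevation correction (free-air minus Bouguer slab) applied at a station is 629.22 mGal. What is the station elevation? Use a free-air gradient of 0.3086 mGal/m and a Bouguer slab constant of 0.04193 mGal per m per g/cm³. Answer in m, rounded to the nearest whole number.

3120

Combined gradient = 0.3086 − 0.04193 × 2.55 = 0.2016785 mGal/m
h = 629.22 / 0.2016785 = 3119.92 m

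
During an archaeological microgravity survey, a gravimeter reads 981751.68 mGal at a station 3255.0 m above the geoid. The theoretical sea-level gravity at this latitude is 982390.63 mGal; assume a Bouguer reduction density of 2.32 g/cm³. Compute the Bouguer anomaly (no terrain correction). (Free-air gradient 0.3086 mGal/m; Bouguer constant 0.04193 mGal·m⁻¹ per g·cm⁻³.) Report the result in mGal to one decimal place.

48.9

Free-air correction = 0.3086 × 3255.0 = 1004.49 mGal
Free-air anomaly = 981751.68 − 982390.63 + (1004.49) = 365.54 mGal
Bouguer slab correction = 0.04193 × 2.32 × 3255.0 = 316.64 mGal
Simple Bouguer anomaly = 365.54 − (316.64) = 48.90 mGal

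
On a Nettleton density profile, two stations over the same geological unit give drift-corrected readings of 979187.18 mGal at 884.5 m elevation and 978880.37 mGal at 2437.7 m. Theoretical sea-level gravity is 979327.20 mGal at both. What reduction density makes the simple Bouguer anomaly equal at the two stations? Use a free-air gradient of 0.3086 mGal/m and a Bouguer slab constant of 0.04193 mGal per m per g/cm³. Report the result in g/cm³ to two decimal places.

Δg_obs = 978880.37 − 979187.18 = -306.81 mGal over Δh = 2437.7 − 884.5 = 1553.2 m
Equal Bouguer anomalies ⇒ Δg_obs + (0.3086 − 0.04193ρ)·Δh = 0
0.3086 − 0.04193ρ = −Δg_obs/Δh = 0.19753
ρ = (0.3086 − 0.19753) / 0.04193 = 2.65 g/cm³

2.65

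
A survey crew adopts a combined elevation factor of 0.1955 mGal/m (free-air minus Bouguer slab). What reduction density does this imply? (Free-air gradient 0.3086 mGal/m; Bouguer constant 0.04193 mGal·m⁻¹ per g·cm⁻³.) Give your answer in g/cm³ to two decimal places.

2.70

0.1955 = 0.3086 − 0.04193 × ρ
ρ = (0.3086 − 0.1955) / 0.04193 = 2.70 g/cm³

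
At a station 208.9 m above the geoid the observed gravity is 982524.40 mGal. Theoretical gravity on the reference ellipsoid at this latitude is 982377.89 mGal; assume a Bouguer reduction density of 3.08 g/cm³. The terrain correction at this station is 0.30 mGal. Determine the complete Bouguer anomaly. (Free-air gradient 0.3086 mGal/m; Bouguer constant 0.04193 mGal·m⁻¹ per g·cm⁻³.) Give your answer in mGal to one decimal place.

Free-air correction = 0.3086 × 208.9 = 64.47 mGal
Free-air anomaly = 982524.40 − 982377.89 + (64.47) = 210.98 mGal
Bouguer slab correction = 0.04193 × 3.08 × 208.9 = 26.98 mGal
Simple Bouguer anomaly = 210.98 − (26.98) = 184.00 mGal
Complete Bouguer anomaly = 184.00 + 0.30 = 184.30 mGal

184.3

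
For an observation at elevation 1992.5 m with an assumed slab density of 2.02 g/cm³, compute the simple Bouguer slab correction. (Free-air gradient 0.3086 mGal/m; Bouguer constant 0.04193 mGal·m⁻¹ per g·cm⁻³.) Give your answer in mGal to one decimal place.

Bouguer slab correction = 0.04193 × 2.02 × 1992.5 = 168.8 mGal

168.8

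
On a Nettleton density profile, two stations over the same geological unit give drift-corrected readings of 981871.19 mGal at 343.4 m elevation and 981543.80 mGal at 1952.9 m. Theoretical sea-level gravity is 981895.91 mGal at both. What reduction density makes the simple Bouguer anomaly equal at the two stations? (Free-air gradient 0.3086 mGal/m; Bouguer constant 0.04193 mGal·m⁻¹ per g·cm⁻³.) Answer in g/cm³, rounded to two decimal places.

2.51

Δg_obs = 981543.80 − 981871.19 = -327.39 mGal over Δh = 1952.9 − 343.4 = 1609.5 m
Equal Bouguer anomalies ⇒ Δg_obs + (0.3086 − 0.04193ρ)·Δh = 0
0.3086 − 0.04193ρ = −Δg_obs/Δh = 0.20341
ρ = (0.3086 − 0.20341) / 0.04193 = 2.51 g/cm³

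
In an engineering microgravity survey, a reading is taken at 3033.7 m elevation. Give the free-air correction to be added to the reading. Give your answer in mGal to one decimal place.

Free-air correction = 0.3086 × 3033.7 = 936.2 mGal

936.2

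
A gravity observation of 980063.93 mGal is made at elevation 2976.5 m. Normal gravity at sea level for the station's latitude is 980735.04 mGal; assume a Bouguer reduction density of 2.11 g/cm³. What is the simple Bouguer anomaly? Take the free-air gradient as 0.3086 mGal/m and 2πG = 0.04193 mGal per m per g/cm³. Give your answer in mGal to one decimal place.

-15.9

Free-air correction = 0.3086 × 2976.5 = 918.55 mGal
Free-air anomaly = 980063.93 − 980735.04 + (918.55) = 247.44 mGal
Bouguer slab correction = 0.04193 × 2.11 × 2976.5 = 263.34 mGal
Simple Bouguer anomaly = 247.44 − (263.34) = -15.90 mGal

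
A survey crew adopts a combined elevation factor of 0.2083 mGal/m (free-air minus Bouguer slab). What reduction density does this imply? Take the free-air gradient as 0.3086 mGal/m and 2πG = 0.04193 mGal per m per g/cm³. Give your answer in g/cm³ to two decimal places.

0.2083 = 0.3086 − 0.04193 × ρ
ρ = (0.3086 − 0.2083) / 0.04193 = 2.39 g/cm³

2.39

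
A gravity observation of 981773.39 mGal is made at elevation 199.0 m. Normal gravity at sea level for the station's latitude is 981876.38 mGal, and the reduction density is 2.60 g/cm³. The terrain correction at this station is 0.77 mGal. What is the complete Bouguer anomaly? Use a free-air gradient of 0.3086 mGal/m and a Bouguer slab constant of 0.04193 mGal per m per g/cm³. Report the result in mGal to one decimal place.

-62.5

Free-air correction = 0.3086 × 199.0 = 61.41 mGal
Free-air anomaly = 981773.39 − 981876.38 + (61.41) = -41.58 mGal
Bouguer slab correction = 0.04193 × 2.60 × 199.0 = 21.69 mGal
Simple Bouguer anomaly = -41.58 − (21.69) = -63.27 mGal
Complete Bouguer anomaly = -63.27 + 0.77 = -62.50 mGal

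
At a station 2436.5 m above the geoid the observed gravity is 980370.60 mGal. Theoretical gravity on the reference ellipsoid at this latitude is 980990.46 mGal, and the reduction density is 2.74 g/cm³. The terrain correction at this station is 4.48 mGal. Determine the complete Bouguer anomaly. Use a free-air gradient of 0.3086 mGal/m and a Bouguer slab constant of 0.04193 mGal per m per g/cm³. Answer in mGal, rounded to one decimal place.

Free-air correction = 0.3086 × 2436.5 = 751.90 mGal
Free-air anomaly = 980370.60 − 980990.46 + (751.90) = 132.04 mGal
Bouguer slab correction = 0.04193 × 2.74 × 2436.5 = 279.93 mGal
Simple Bouguer anomaly = 132.04 − (279.93) = -147.89 mGal
Complete Bouguer anomaly = -147.89 + 4.48 = -143.41 mGal

-143.4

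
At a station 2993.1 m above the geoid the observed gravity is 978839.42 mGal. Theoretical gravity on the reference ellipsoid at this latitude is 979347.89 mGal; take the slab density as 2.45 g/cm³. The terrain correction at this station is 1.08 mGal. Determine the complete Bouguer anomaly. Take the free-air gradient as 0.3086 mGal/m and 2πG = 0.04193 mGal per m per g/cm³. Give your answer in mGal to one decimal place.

Free-air correction = 0.3086 × 2993.1 = 923.67 mGal
Free-air anomaly = 978839.42 − 979347.89 + (923.67) = 415.20 mGal
Bouguer slab correction = 0.04193 × 2.45 × 2993.1 = 307.48 mGal
Simple Bouguer anomaly = 415.20 − (307.48) = 107.72 mGal
Complete Bouguer anomaly = 107.72 + 1.08 = 108.80 mGal

108.8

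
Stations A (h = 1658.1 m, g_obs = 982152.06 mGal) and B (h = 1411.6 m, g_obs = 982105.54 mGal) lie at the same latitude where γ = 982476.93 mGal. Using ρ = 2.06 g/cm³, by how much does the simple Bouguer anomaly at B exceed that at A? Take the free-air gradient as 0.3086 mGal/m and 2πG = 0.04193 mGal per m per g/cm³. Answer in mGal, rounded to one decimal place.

Δg_SB(A) = 982152.06 − 982476.93 + 0.3086×1658.1 − 0.04193×2.06×1658.1 = 43.60 mGal
Δg_SB(B) = 982105.54 − 982476.93 + 0.3086×1411.6 − 0.04193×2.06×1411.6 = -57.70 mGal
Difference = -57.70 − (43.60) = -101.30 mGal

-101.3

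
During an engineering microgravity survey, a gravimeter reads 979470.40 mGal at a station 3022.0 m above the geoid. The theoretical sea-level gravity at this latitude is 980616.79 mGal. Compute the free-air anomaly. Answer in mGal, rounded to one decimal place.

-213.8

Free-air correction = 0.3086 × 3022.0 = 932.59 mGal
Free-air anomaly = 979470.40 − 980616.79 + (932.59) = -213.80 mGal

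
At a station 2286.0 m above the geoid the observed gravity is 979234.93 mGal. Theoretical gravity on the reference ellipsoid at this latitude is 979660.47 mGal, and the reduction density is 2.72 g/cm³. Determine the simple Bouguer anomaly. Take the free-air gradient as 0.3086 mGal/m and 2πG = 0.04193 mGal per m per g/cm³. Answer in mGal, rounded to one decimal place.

19.2

Free-air correction = 0.3086 × 2286.0 = 705.46 mGal
Free-air anomaly = 979234.93 − 979660.47 + (705.46) = 279.92 mGal
Bouguer slab correction = 0.04193 × 2.72 × 2286.0 = 260.72 mGal
Simple Bouguer anomaly = 279.92 − (260.72) = 19.20 mGal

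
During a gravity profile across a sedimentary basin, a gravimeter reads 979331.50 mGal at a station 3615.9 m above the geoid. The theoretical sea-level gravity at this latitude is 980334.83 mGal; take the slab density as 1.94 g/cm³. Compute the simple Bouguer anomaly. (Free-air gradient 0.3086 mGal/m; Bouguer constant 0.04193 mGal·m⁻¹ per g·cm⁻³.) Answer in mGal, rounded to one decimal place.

Free-air correction = 0.3086 × 3615.9 = 1115.87 mGal
Free-air anomaly = 979331.50 − 980334.83 + (1115.87) = 112.54 mGal
Bouguer slab correction = 0.04193 × 1.94 × 3615.9 = 294.13 mGal
Simple Bouguer anomaly = 112.54 − (294.13) = -181.59 mGal

-181.6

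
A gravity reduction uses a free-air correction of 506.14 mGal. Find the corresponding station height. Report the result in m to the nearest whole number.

h = 506.14 / 0.3086 = 1640.12 m

1640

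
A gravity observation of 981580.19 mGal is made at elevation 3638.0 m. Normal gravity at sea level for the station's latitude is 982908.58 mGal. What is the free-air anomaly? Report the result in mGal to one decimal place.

Free-air correction = 0.3086 × 3638.0 = 1122.69 mGal
Free-air anomaly = 981580.19 − 982908.58 + (1122.69) = -205.70 mGal

-205.7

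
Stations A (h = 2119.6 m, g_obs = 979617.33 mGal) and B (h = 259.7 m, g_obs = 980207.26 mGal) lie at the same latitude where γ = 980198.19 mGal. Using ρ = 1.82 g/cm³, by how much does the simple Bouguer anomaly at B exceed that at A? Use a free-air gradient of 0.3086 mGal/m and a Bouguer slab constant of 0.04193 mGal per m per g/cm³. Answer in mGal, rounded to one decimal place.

157.9

Δg_SB(A) = 979617.33 − 980198.19 + 0.3086×2119.6 − 0.04193×1.82×2119.6 = -88.50 mGal
Δg_SB(B) = 980207.26 − 980198.19 + 0.3086×259.7 − 0.04193×1.82×259.7 = 69.40 mGal
Difference = 69.40 − (-88.50) = 157.90 mGal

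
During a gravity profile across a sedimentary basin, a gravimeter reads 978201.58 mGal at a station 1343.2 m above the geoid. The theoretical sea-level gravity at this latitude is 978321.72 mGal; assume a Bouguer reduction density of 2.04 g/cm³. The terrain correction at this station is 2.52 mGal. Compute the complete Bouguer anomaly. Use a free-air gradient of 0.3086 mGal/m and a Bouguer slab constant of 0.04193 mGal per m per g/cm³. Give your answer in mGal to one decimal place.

182.0

Free-air correction = 0.3086 × 1343.2 = 414.51 mGal
Free-air anomaly = 978201.58 − 978321.72 + (414.51) = 294.37 mGal
Bouguer slab correction = 0.04193 × 2.04 × 1343.2 = 114.89 mGal
Simple Bouguer anomaly = 294.37 − (114.89) = 179.48 mGal
Complete Bouguer anomaly = 179.48 + 2.52 = 182.00 mGal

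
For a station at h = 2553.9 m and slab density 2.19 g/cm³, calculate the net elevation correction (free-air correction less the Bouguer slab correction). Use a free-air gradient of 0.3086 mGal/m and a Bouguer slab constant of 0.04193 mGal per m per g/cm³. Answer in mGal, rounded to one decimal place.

Combined gradient = 0.3086 − 0.04193 × 2.19 = 0.2167733 mGal/m
Combined elevation correction = 0.2167733 × 2553.9 = 553.6 mGal

553.6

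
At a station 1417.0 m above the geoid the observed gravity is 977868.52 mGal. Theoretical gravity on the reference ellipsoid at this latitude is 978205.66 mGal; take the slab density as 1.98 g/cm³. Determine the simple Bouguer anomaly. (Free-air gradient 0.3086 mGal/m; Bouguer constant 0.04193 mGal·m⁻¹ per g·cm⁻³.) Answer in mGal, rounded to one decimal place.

-17.5

Free-air correction = 0.3086 × 1417.0 = 437.29 mGal
Free-air anomaly = 977868.52 − 978205.66 + (437.29) = 100.15 mGal
Bouguer slab correction = 0.04193 × 1.98 × 1417.0 = 117.64 mGal
Simple Bouguer anomaly = 100.15 − (117.64) = -17.49 mGal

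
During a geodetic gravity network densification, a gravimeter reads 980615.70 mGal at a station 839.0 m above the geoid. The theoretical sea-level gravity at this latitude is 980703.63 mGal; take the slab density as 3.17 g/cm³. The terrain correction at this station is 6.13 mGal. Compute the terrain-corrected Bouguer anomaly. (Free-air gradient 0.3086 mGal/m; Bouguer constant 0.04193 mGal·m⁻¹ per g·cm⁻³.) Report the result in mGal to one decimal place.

65.6

Free-air correction = 0.3086 × 839.0 = 258.92 mGal
Free-air anomaly = 980615.70 − 980703.63 + (258.92) = 170.99 mGal
Bouguer slab correction = 0.04193 × 3.17 × 839.0 = 111.52 mGal
Simple Bouguer anomaly = 170.99 − (111.52) = 59.47 mGal
Complete Bouguer anomaly = 59.47 + 6.13 = 65.60 mGal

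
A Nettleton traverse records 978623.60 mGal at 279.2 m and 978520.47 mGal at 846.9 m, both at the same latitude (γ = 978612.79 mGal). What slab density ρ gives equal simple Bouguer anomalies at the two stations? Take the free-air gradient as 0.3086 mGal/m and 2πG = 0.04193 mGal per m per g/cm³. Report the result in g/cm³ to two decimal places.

3.03

Δg_obs = 978520.47 − 978623.60 = -103.13 mGal over Δh = 846.9 − 279.2 = 567.7 m
Equal Bouguer anomalies ⇒ Δg_obs + (0.3086 − 0.04193ρ)·Δh = 0
0.3086 − 0.04193ρ = −Δg_obs/Δh = 0.18166
ρ = (0.3086 − 0.18166) / 0.04193 = 3.03 g/cm³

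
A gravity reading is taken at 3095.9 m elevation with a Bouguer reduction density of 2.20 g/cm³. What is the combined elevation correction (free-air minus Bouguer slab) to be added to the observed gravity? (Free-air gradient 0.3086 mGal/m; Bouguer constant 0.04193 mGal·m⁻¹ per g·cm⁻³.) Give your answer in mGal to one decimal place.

Combined gradient = 0.3086 − 0.04193 × 2.20 = 0.2163540 mGal/m
Combined elevation correction = 0.2163540 × 3095.9 = 669.8 mGal

669.8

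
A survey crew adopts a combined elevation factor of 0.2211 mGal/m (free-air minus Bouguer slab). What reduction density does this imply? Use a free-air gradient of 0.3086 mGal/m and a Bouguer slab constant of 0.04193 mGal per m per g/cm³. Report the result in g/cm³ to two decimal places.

0.2211 = 0.3086 − 0.04193 × ρ
ρ = (0.3086 − 0.2211) / 0.04193 = 2.09 g/cm³

2.09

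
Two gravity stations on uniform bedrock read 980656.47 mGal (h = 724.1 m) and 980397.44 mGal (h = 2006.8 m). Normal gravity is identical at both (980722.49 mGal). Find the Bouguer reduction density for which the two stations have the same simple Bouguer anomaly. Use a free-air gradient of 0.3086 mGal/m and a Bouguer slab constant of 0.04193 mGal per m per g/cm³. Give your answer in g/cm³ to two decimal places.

Δg_obs = 980397.44 − 980656.47 = -259.03 mGal over Δh = 2006.8 − 724.1 = 1282.7 m
Equal Bouguer anomalies ⇒ Δg_obs + (0.3086 − 0.04193ρ)·Δh = 0
0.3086 − 0.04193ρ = −Δg_obs/Δh = 0.20194
ρ = (0.3086 − 0.20194) / 0.04193 = 2.54 g/cm³

2.54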